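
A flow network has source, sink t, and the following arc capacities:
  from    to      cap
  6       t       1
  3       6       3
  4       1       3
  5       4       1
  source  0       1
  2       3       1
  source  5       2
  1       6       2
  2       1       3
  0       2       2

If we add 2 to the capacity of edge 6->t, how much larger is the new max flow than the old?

1

Original max flow = 1.
After raising cap(6->t), augmenting paths through that edge carry 1 more unit.
New max flow = 2. Increase = 1.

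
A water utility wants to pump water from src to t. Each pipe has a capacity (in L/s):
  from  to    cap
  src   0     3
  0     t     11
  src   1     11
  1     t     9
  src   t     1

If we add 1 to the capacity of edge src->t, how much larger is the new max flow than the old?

1

Original max flow = 13.
After raising cap(src->t), augmenting paths through that edge carry 1 more unit.
New max flow = 14. Increase = 1.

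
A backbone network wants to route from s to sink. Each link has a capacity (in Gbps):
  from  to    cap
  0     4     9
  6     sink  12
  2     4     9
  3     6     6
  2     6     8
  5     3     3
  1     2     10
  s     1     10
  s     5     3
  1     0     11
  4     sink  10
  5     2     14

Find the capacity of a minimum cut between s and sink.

13

Max flow = 13 (via 3 augmenting paths).
In the residual at optimum, the set reachable from s is {s}.
Cut edges: s->1 (cap 10), s->5 (cap 3). Sum = 13.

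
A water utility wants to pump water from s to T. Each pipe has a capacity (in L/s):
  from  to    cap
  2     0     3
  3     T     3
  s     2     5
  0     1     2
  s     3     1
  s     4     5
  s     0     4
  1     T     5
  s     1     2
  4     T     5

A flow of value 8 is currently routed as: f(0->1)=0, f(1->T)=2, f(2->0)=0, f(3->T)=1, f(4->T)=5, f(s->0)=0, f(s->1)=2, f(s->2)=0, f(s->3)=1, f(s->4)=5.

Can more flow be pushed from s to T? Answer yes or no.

Residual path s->0->1->T has bottleneck 2 > 0.
Pushing 2 along it raises the flow to 10, so the given flow is not maximum.

Yes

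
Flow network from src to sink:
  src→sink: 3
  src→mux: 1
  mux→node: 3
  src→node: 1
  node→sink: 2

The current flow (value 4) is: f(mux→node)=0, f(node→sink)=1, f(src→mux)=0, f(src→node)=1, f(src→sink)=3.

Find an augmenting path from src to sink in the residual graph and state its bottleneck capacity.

src→mux→node→sink, bottleneck 1

Residual along src→mux→node→sink: src→mux: 1, mux→node: 3, node→sink: 1.
Bottleneck = min = 1.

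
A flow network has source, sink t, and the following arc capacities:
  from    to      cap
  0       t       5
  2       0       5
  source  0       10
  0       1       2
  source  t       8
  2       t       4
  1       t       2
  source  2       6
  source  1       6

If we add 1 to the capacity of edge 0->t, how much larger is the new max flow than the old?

1

Original max flow = 19.
After raising cap(0->t), augmenting paths through that edge carry 1 more unit.
New max flow = 20. Increase = 1.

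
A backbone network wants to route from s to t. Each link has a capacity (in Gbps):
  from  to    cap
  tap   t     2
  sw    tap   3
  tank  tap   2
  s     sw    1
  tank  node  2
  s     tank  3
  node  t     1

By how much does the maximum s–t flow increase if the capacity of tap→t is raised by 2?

1

Original max flow = 3.
After raising cap(tap→t), augmenting paths through that edge carry 1 more unit.
New max flow = 4. Increase = 1.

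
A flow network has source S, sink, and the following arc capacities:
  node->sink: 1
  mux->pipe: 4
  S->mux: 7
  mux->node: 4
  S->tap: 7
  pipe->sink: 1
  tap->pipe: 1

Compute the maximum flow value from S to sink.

2

Augment S->tap->pipe->sink: bottleneck 1. Total 1.
Augment S->mux->node->sink: bottleneck 1. Total 2.
No augmenting path remains in the residual graph.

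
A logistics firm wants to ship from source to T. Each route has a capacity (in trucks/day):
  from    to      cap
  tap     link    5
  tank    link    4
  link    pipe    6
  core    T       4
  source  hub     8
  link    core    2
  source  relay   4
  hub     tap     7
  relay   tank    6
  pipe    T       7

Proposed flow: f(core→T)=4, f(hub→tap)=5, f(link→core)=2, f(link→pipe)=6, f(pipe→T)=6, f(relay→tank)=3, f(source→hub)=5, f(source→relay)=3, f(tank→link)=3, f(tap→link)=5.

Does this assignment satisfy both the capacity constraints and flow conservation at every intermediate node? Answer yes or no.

No

Conservation fails at core: inflow 2 ≠ outflow 4.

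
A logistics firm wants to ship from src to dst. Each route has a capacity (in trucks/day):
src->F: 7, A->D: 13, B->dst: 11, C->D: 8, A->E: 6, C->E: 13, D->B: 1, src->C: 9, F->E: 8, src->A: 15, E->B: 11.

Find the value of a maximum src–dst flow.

Augment src->F->E->B->dst: bottleneck 7. Total 7.
Augment src->A->E->B->dst: bottleneck 4. Total 11.
No augmenting path remains in the residual graph.

11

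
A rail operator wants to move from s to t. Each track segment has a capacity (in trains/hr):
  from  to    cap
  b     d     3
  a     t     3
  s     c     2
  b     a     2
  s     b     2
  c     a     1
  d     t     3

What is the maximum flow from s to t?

3

Augment s->b->d->t: bottleneck 2. Total 2.
Augment s->c->a->t: bottleneck 1. Total 3.
No augmenting path remains in the residual graph.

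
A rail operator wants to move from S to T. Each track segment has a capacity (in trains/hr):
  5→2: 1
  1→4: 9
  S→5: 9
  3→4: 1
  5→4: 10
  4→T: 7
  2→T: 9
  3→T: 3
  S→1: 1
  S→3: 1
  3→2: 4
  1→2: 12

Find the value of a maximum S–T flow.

Augment S→3→T: bottleneck 1. Total 1.
Augment S→5→2→T: bottleneck 1. Total 2.
Augment S→5→4→T: bottleneck 7. Total 9.
Augment S→1→2→T: bottleneck 1. Total 10.
No augmenting path remains in the residual graph.

10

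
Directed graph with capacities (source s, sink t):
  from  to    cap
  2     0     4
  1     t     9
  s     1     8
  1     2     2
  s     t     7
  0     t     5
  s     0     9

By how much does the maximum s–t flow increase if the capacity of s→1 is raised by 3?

Original max flow = 20.
After raising cap(s→1), augmenting paths through that edge carry 1 more unit.
New max flow = 21. Increase = 1.

1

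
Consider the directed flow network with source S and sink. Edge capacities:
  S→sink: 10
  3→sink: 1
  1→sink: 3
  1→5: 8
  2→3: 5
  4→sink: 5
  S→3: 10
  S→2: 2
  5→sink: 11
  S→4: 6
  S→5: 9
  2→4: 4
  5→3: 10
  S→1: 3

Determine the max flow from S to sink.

Augment S→sink: bottleneck 10. Total 10.
Augment S→1→sink: bottleneck 3. Total 13.
Augment S→5→sink: bottleneck 9. Total 22.
Augment S→3→sink: bottleneck 1. Total 23.
Augment S→4→sink: bottleneck 5. Total 28.
No augmenting path remains in the residual graph.

28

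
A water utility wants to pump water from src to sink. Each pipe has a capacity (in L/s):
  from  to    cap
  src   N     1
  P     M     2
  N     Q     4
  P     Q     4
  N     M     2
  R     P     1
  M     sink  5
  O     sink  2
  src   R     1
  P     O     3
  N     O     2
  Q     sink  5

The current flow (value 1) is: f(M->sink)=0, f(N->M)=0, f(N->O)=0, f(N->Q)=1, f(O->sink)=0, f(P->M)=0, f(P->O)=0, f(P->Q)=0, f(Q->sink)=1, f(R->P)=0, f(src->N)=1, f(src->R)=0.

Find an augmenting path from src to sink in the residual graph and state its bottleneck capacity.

src->R->P->M->sink, bottleneck 1

Residual along src->R->P->M->sink: src->R: 1, R->P: 1, P->M: 2, M->sink: 5.
Bottleneck = min = 1.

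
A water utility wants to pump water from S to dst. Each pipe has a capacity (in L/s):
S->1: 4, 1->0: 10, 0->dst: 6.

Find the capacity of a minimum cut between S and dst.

4

Max flow = 4 (via 1 augmenting path).
In the residual at optimum, the set reachable from S is {S}.
Cut edges: S->1 (cap 4). Sum = 4.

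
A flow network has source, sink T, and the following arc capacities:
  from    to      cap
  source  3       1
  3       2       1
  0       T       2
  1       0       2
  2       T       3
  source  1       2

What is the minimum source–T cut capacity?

Max flow = 3 (via 2 augmenting paths).
In the residual at optimum, the set reachable from source is {source}.
Cut edges: source→1 (cap 2), source→3 (cap 1). Sum = 3.

3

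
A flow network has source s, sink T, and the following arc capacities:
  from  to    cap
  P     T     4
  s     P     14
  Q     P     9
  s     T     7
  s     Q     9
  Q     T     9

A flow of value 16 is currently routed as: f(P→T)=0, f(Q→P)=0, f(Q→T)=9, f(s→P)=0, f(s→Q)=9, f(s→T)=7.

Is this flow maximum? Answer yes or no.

Residual path s→P→T has bottleneck 4 > 0.
Pushing 4 along it raises the flow to 20, so the given flow is not maximum.

No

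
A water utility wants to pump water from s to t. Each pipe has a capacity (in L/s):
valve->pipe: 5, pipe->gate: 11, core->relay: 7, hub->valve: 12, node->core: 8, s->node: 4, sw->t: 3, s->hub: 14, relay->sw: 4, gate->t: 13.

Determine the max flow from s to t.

Augment s->hub->valve->pipe->gate->t: bottleneck 5. Total 5.
Augment s->node->core->relay->sw->t: bottleneck 3. Total 8.
No augmenting path remains in the residual graph.

8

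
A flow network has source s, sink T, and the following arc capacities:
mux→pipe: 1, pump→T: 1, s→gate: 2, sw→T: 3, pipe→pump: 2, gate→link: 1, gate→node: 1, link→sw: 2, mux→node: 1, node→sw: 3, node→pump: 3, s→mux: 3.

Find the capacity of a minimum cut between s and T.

Max flow = 4 (via 4 augmenting paths).
In the residual at optimum, the set reachable from s is {mux, s}.
Cut edges: s→gate (cap 2), mux→node (cap 1), mux→pipe (cap 1). Sum = 4.

4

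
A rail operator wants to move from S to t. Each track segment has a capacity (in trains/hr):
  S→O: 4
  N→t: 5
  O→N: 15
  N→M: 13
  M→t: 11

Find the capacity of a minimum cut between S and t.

4

Max flow = 4 (via 1 augmenting path).
In the residual at optimum, the set reachable from S is {S}.
Cut edges: S→O (cap 4). Sum = 4.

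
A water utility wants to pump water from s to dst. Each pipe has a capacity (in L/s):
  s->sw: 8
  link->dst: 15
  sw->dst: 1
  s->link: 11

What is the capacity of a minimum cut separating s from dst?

12

Max flow = 12 (via 2 augmenting paths).
In the residual at optimum, the set reachable from s is {s, sw}.
Cut edges: s->link (cap 11), sw->dst (cap 1). Sum = 12.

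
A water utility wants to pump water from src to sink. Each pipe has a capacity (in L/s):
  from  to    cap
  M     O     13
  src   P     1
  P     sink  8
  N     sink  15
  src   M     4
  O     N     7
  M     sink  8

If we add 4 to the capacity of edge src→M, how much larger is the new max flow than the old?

4

Original max flow = 5.
After raising cap(src→M), augmenting paths through that edge carry 4 more units.
New max flow = 9. Increase = 4.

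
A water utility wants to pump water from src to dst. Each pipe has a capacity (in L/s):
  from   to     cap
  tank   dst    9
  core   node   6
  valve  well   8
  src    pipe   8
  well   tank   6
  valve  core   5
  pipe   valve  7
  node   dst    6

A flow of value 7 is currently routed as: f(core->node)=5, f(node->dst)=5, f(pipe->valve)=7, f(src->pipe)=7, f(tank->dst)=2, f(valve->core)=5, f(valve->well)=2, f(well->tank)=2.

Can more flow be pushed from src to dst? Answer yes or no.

Residual reachable from src: {pipe, src}; dst is not reachable.
Saturated cut: pipe->valve with total capacity 7 = current flow value. Flow is maximum.

No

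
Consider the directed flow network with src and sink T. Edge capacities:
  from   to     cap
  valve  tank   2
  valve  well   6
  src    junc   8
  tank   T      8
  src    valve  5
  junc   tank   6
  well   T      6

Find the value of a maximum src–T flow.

11

Augment src→valve→well→T: bottleneck 5. Total 5.
Augment src→junc→tank→T: bottleneck 6. Total 11.
No augmenting path remains in the residual graph.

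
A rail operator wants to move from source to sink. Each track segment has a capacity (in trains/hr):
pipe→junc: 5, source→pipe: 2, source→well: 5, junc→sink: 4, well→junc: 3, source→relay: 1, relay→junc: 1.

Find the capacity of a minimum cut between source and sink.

4

Max flow = 4 (via 2 augmenting paths).
In the residual at optimum, the set reachable from source is {junc, pipe, relay, source, well}.
Cut edges: junc→sink (cap 4). Sum = 4.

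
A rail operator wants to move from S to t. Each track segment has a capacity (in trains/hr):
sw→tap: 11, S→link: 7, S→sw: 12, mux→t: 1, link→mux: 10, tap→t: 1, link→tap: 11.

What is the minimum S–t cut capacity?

Max flow = 2 (via 2 augmenting paths).
In the residual at optimum, the set reachable from S is {S, link, mux, sw, tap}.
Cut edges: tap→t (cap 1), mux→t (cap 1). Sum = 2.

2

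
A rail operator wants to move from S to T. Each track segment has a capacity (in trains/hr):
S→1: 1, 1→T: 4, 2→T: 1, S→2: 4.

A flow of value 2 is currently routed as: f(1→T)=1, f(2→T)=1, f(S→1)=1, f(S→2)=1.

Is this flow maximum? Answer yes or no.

Residual reachable from S: {2, S}; T is not reachable.
Saturated cut: S→1, 2→T with total capacity 2 = current flow value. Flow is maximum.

Yes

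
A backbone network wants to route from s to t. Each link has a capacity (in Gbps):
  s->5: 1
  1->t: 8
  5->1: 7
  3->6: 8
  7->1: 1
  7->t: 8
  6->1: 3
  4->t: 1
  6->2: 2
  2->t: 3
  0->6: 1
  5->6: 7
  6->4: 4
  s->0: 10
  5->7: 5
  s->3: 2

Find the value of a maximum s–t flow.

Augment s->5->7->t: bottleneck 1. Total 1.
Augment s->3->6->2->t: bottleneck 2. Total 3.
Augment s->0->6->1->t: bottleneck 1. Total 4.
No augmenting path remains in the residual graph.

4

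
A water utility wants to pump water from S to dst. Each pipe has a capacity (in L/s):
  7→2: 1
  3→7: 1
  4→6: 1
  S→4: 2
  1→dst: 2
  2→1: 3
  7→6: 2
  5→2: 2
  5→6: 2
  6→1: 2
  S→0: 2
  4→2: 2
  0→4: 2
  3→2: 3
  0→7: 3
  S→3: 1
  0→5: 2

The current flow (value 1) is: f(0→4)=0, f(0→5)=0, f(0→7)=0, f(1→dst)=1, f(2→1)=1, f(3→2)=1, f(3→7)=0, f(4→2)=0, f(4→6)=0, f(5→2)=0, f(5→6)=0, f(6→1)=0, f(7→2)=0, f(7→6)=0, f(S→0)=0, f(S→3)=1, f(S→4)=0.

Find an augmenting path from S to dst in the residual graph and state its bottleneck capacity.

S→4→2→1→dst, bottleneck 1

Residual along S→4→2→1→dst: S→4: 2, 4→2: 2, 2→1: 2, 1→dst: 1.
Bottleneck = min = 1.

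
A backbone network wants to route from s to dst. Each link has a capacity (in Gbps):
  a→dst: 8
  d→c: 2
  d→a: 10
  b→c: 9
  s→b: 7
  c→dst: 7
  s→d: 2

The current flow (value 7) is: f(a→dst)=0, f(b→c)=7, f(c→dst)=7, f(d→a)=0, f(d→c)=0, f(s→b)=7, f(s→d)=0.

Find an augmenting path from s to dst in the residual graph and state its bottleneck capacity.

Residual along s→d→a→dst: s→d: 2, d→a: 10, a→dst: 8.
Bottleneck = min = 2.

s→d→a→dst, bottleneck 2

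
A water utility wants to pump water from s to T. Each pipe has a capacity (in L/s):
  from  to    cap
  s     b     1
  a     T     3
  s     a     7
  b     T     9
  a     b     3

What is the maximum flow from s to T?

7

Augment s->a->T: bottleneck 3. Total 3.
Augment s->b->T: bottleneck 1. Total 4.
Augment s->a->b->T: bottleneck 3. Total 7.
No augmenting path remains in the residual graph.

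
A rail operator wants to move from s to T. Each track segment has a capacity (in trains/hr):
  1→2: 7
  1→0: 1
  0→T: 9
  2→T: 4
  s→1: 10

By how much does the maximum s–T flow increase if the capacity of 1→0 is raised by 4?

4

Original max flow = 5.
After raising cap(1→0), augmenting paths through that edge carry 4 more units.
New max flow = 9. Increase = 4.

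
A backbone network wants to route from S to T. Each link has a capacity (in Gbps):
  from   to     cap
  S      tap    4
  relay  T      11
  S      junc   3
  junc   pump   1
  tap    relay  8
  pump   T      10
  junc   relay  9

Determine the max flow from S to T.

Augment S→junc→pump→T: bottleneck 1. Total 1.
Augment S→junc→relay→T: bottleneck 2. Total 3.
Augment S→tap→relay→T: bottleneck 4. Total 7.
No augmenting path remains in the residual graph.

7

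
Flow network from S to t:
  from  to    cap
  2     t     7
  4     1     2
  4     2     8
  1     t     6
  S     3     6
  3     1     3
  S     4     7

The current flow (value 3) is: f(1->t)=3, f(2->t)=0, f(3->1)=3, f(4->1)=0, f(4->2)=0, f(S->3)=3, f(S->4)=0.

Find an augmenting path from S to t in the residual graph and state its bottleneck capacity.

Residual along S->4->1->t: S->4: 7, 4->1: 2, 1->t: 3.
Bottleneck = min = 2.

S->4->1->t, bottleneck 2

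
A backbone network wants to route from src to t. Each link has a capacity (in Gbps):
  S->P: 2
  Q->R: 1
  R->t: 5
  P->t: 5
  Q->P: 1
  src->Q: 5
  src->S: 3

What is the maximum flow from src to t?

4

Augment src->Q->R->t: bottleneck 1. Total 1.
Augment src->Q->P->t: bottleneck 1. Total 2.
Augment src->S->P->t: bottleneck 2. Total 4.
No augmenting path remains in the residual graph.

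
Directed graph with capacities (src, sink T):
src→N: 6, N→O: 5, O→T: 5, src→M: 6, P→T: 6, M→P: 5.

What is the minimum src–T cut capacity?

10

Max flow = 10 (via 2 augmenting paths).
In the residual at optimum, the set reachable from src is {M, N, src}.
Cut edges: N→O (cap 5), M→P (cap 5). Sum = 10.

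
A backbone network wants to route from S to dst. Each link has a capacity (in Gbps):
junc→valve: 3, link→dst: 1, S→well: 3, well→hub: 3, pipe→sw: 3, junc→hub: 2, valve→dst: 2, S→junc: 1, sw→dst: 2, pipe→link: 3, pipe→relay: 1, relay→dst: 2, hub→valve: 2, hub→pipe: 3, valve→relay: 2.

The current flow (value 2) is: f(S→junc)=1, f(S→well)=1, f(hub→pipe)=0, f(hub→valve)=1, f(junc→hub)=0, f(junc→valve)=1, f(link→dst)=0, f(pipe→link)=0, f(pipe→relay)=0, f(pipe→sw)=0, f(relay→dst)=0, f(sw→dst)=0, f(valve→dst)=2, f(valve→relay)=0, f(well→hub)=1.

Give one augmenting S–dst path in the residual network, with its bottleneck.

Residual along S→well→hub→valve→relay→dst: S→well: 2, well→hub: 2, hub→valve: 1, valve→relay: 2, relay→dst: 2.
Bottleneck = min = 1.

S→well→hub→valve→relay→dst, bottleneck 1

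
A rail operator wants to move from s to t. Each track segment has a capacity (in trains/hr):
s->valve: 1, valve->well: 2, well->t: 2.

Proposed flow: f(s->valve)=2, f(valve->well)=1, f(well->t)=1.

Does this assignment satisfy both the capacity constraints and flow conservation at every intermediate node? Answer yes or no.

No

Capacity violated on s->valve: flow 2 > capacity 1.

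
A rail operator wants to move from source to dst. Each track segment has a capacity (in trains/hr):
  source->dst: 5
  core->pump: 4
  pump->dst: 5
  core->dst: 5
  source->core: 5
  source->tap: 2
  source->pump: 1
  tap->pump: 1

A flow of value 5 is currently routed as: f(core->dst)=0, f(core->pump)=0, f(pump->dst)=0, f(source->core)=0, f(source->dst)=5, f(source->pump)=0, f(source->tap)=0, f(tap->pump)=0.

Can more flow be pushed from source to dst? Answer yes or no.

Yes

Residual path source->core->dst has bottleneck 5 > 0.
Pushing 5 along it raises the flow to 10, so the given flow is not maximum.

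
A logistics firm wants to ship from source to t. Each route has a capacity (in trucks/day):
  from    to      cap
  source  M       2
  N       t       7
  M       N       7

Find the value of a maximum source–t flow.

Augment source->M->N->t: bottleneck 2. Total 2.
No augmenting path remains in the residual graph.

2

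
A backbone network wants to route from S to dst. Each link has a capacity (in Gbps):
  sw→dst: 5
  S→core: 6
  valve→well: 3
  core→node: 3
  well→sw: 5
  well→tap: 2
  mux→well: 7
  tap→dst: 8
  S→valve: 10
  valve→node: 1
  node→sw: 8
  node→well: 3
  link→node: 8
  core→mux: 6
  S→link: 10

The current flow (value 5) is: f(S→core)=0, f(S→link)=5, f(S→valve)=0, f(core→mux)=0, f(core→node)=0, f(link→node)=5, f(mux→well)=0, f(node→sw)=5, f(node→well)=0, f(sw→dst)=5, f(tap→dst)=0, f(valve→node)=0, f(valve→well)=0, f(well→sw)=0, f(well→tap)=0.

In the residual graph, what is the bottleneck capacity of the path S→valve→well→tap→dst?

2

Residual capacities along the path: S→valve: 10, valve→well: 3, well→tap: 2, tap→dst: 8.
Minimum is 2.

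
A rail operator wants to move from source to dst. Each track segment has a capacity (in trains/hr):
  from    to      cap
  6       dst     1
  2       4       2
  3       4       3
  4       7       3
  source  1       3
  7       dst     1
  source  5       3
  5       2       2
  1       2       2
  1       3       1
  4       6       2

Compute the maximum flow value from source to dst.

2

Augment source→1→2→4→6→dst: bottleneck 1. Total 1.
Augment source→1→2→4→7→dst: bottleneck 1. Total 2.
No augmenting path remains in the residual graph.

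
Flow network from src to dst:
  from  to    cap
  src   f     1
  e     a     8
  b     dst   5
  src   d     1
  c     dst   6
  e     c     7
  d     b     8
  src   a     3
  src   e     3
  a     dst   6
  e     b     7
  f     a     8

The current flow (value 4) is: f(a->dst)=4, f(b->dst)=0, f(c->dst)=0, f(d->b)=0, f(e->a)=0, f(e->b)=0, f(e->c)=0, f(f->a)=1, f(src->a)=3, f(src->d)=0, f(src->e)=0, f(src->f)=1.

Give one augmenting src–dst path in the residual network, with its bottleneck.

Residual along src->d->b->dst: src->d: 1, d->b: 8, b->dst: 5.
Bottleneck = min = 1.

src->d->b->dst, bottleneck 1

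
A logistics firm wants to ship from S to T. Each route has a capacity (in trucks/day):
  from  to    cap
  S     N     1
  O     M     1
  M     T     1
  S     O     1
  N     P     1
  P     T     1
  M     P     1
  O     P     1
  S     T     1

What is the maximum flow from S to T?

3

Augment S→T: bottleneck 1. Total 1.
Augment S→O→M→T: bottleneck 1. Total 2.
Augment S→N→P→T: bottleneck 1. Total 3.
No augmenting path remains in the residual graph.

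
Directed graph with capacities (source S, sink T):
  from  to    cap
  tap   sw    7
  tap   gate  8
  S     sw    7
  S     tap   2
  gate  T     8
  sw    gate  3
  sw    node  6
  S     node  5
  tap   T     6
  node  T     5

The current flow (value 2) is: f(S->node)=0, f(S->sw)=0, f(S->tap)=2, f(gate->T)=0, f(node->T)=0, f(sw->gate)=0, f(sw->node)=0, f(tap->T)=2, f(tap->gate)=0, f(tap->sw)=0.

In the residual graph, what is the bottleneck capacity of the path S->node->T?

Residual capacities along the path: S->node: 5, node->T: 5.
Minimum is 5.

5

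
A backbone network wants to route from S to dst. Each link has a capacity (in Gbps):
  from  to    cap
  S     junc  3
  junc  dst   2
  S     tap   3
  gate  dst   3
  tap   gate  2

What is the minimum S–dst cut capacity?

Max flow = 4 (via 2 augmenting paths).
In the residual at optimum, the set reachable from S is {S, junc, tap}.
Cut edges: tap→gate (cap 2), junc→dst (cap 2). Sum = 4.

4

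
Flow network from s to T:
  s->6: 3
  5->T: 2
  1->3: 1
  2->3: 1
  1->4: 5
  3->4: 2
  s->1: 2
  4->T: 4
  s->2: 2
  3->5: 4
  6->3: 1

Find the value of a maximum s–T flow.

Augment s->1->4->T: bottleneck 2. Total 2.
Augment s->2->3->4->T: bottleneck 1. Total 3.
Augment s->6->3->4->T: bottleneck 1. Total 4.
No augmenting path remains in the residual graph.

4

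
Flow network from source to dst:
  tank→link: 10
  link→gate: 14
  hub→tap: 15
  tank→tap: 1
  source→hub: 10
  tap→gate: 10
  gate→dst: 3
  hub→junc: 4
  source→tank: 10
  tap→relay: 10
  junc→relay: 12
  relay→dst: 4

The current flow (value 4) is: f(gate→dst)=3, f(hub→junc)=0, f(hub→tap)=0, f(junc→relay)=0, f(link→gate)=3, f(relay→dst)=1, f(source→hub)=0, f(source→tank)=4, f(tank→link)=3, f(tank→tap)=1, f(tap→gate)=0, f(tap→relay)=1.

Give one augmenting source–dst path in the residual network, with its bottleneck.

Residual along source→hub→tap→relay→dst: source→hub: 10, hub→tap: 15, tap→relay: 9, relay→dst: 3.
Bottleneck = min = 3.

source→hub→tap→relay→dst, bottleneck 3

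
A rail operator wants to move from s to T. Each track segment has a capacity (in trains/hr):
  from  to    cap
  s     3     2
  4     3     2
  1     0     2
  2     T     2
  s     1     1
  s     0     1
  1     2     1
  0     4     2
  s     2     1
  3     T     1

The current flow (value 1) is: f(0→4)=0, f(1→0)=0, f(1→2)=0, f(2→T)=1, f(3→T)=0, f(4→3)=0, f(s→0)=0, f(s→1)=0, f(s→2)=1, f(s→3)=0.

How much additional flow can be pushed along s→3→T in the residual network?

Residual capacities along the path: s→3: 2, 3→T: 1.
Minimum is 1.

1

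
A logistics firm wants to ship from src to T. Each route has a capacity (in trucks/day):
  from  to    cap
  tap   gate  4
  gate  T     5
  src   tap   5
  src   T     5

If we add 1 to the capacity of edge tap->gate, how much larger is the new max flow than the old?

Original max flow = 9.
After raising cap(tap->gate), augmenting paths through that edge carry 1 more unit.
New max flow = 10. Increase = 1.

1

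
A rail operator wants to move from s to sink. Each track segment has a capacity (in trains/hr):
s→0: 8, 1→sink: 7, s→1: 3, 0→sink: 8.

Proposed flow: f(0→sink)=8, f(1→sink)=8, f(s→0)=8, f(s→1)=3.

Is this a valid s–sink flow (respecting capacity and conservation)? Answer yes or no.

Capacity violated on 1→sink: flow 8 > capacity 7.

No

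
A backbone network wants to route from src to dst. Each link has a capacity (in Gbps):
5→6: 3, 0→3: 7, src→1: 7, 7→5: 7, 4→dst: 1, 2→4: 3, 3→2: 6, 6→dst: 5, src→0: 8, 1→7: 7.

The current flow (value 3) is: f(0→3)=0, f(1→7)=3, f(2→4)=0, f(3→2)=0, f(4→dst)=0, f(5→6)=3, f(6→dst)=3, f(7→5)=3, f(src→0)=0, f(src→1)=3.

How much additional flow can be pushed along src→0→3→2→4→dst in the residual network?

1

Residual capacities along the path: src→0: 8, 0→3: 7, 3→2: 6, 2→4: 3, 4→dst: 1.
Minimum is 1.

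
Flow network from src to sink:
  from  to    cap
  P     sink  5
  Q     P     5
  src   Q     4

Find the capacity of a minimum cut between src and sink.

4

Max flow = 4 (via 1 augmenting path).
In the residual at optimum, the set reachable from src is {src}.
Cut edges: src→Q (cap 4). Sum = 4.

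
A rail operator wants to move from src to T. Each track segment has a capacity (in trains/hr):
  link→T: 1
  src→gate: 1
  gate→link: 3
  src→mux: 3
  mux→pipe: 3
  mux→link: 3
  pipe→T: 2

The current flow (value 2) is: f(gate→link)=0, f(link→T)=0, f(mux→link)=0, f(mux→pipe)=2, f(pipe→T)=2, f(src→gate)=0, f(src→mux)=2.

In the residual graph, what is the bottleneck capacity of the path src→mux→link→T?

1

Residual capacities along the path: src→mux: 1, mux→link: 3, link→T: 1.
Minimum is 1.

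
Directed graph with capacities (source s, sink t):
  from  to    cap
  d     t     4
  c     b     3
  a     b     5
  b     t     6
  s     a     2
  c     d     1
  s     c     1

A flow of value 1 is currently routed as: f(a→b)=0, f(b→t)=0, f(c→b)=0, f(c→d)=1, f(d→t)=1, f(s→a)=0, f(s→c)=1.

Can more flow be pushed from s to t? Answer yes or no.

Yes

Residual path s→a→b→t has bottleneck 2 > 0.
Pushing 2 along it raises the flow to 3, so the given flow is not maximum.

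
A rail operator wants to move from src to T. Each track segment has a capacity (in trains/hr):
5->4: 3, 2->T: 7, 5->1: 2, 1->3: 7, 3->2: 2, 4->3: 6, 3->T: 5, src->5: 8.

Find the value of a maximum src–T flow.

Augment src->5->4->3->T: bottleneck 3. Total 3.
Augment src->5->1->3->T: bottleneck 2. Total 5.
No augmenting path remains in the residual graph.

5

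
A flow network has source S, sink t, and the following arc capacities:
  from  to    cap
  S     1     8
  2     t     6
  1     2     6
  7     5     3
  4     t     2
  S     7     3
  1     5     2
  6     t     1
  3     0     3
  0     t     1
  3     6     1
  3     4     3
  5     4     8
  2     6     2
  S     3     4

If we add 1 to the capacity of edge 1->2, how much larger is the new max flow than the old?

Original max flow = 10.
Even with extra capacity on 1->2, another cut of capacity 10 remains binding.
New max flow = 10. Increase = 0.

0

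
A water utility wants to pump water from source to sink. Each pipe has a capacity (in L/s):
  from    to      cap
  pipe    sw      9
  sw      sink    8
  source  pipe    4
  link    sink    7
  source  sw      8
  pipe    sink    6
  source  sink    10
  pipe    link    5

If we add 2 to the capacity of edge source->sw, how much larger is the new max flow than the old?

0

Original max flow = 22.
Even with extra capacity on source->sw, another cut of capacity 22 remains binding.
New max flow = 22. Increase = 0.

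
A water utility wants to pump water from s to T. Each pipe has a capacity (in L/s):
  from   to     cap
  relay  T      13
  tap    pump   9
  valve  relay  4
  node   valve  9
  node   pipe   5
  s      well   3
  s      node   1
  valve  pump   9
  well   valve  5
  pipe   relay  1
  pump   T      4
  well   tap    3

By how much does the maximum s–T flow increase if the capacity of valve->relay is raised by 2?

0

Original max flow = 4.
Edge valve->relay does not cross the min cut (source side {s}), so extra capacity there cannot help.
New max flow = 4. Increase = 0.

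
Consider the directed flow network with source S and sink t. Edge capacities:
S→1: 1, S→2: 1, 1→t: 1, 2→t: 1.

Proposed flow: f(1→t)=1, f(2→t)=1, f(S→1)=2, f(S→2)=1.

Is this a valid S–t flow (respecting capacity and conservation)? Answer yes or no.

Capacity violated on S→1: flow 2 > capacity 1.

No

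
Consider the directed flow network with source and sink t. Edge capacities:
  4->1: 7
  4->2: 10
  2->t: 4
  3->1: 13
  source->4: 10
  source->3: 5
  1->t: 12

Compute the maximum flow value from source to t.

15

Augment source->3->1->t: bottleneck 5. Total 5.
Augment source->4->1->t: bottleneck 7. Total 12.
Augment source->4->2->t: bottleneck 3. Total 15.
No augmenting path remains in the residual graph.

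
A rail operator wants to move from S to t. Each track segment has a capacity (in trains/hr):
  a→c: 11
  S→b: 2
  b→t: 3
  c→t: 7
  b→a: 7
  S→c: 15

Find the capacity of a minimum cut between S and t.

9

Max flow = 9 (via 2 augmenting paths).
In the residual at optimum, the set reachable from S is {S, c}.
Cut edges: S→b (cap 2), c→t (cap 7). Sum = 9.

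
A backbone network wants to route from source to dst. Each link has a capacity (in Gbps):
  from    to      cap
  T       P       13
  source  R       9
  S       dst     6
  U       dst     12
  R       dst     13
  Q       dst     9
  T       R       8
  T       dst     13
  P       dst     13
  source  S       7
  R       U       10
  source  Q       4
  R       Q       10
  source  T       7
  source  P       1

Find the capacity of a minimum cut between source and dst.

Max flow = 27 (via 5 augmenting paths).
In the residual at optimum, the set reachable from source is {S, source}.
Cut edges: source->T (cap 7), source->R (cap 9), source->P (cap 1), source->Q (cap 4), S->dst (cap 6). Sum = 27.

27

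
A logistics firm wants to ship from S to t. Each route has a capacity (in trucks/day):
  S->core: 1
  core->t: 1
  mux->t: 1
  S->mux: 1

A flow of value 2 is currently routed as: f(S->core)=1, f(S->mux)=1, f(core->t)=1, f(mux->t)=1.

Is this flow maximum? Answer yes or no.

Yes

Residual reachable from S: {S}; t is not reachable.
Saturated cut: S->mux, S->core with total capacity 2 = current flow value. Flow is maximum.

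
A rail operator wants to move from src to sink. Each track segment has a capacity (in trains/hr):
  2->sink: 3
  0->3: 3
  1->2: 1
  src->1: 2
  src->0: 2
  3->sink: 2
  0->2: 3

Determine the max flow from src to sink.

Augment src->1->2->sink: bottleneck 1. Total 1.
Augment src->0->2->sink: bottleneck 2. Total 3.
No augmenting path remains in the residual graph.

3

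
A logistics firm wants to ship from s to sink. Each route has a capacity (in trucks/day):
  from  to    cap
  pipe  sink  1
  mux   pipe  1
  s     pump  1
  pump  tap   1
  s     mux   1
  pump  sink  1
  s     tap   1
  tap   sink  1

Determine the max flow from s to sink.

Augment s→pump→sink: bottleneck 1. Total 1.
Augment s→tap→sink: bottleneck 1. Total 2.
Augment s→mux→pipe→sink: bottleneck 1. Total 3.
No augmenting path remains in the residual graph.

3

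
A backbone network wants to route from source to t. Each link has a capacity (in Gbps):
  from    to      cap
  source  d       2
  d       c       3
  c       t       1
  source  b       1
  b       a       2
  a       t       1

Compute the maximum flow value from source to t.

Augment source->b->a->t: bottleneck 1. Total 1.
Augment source->d->c->t: bottleneck 1. Total 2.
No augmenting path remains in the residual graph.

2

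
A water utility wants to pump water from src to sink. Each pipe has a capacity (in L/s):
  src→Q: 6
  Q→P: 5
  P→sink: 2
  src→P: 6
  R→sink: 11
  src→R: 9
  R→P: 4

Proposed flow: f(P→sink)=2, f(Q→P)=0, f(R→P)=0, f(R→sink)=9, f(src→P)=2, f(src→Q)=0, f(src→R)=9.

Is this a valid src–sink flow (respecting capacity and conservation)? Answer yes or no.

Every edge has 0 ≤ f(e) ≤ cap(e).
At each intermediate node, inflow equals outflow.

Yes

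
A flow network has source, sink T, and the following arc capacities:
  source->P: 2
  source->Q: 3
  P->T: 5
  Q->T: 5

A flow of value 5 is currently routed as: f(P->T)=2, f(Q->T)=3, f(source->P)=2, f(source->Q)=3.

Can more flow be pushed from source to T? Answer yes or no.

Residual reachable from source: {source}; T is not reachable.
Saturated cut: source->P, source->Q with total capacity 5 = current flow value. Flow is maximum.

No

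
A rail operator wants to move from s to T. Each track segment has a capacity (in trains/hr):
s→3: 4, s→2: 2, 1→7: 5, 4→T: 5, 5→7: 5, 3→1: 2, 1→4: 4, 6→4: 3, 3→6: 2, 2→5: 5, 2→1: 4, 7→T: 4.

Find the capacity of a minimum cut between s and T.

Max flow = 6 (via 4 augmenting paths).
In the residual at optimum, the set reachable from s is {s}.
Cut edges: s→3 (cap 4), s→2 (cap 2). Sum = 6.

6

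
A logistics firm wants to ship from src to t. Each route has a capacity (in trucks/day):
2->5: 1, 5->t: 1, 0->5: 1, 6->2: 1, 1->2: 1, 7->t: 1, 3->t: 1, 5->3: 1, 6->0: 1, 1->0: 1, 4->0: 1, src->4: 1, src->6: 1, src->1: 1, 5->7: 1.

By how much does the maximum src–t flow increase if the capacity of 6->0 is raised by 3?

0

Original max flow = 2.
Edge 6->0 does not cross the min cut (source side {0, 1, 2, 4, 6, src}), so extra capacity there cannot help.
New max flow = 2. Increase = 0.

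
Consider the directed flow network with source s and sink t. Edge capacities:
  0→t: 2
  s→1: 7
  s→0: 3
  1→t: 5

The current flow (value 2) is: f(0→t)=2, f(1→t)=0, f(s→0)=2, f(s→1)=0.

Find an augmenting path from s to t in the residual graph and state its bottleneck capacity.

Residual along s→1→t: s→1: 7, 1→t: 5.
Bottleneck = min = 5.

s→1→t, bottleneck 5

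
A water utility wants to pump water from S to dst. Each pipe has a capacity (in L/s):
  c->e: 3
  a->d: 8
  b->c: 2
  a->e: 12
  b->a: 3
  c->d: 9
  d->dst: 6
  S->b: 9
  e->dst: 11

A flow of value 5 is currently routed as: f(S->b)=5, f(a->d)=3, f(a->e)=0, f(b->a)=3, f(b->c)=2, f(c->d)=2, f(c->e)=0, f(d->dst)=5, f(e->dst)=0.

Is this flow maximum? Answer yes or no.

Yes

Residual reachable from S: {S, b}; dst is not reachable.
Saturated cut: b->a, b->c with total capacity 5 = current flow value. Flow is maximum.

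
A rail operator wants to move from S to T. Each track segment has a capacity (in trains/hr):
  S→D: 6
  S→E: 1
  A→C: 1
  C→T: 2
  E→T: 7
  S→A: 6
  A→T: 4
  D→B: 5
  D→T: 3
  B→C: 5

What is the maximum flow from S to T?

10

Augment S→E→T: bottleneck 1. Total 1.
Augment S→D→T: bottleneck 3. Total 4.
Augment S→A→T: bottleneck 4. Total 8.
Augment S→A→C→T: bottleneck 1. Total 9.
Augment S→D→B→C→T: bottleneck 1. Total 10.
No augmenting path remains in the residual graph.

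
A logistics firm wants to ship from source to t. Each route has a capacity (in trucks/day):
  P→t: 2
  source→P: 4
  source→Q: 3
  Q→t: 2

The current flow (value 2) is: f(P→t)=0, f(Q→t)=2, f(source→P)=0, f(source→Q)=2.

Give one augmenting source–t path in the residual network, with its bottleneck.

Residual along source→P→t: source→P: 4, P→t: 2.
Bottleneck = min = 2.

source→P→t, bottleneck 2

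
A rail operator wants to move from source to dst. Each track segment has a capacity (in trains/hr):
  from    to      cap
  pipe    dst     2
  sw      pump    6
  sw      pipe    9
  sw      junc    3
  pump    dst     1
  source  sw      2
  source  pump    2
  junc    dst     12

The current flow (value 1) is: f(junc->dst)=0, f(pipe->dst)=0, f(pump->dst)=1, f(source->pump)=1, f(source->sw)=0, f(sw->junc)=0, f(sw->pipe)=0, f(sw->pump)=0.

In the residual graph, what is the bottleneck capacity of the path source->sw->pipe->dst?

Residual capacities along the path: source->sw: 2, sw->pipe: 9, pipe->dst: 2.
Minimum is 2.

2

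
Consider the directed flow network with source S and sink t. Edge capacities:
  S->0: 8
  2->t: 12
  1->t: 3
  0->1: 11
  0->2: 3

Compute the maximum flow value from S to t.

Augment S->0->2->t: bottleneck 3. Total 3.
Augment S->0->1->t: bottleneck 3. Total 6.
No augmenting path remains in the residual graph.

6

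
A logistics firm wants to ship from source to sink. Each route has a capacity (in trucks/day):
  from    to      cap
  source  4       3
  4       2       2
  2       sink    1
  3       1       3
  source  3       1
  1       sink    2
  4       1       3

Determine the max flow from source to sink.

3

Augment source→3→1→sink: bottleneck 1. Total 1.
Augment source→4→1→sink: bottleneck 1. Total 2.
Augment source→4→2→sink: bottleneck 1. Total 3.
No augmenting path remains in the residual graph.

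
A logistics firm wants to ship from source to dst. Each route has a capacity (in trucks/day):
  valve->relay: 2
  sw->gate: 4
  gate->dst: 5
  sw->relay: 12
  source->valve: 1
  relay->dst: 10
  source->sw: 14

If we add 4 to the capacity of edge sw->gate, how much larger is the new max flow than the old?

1

Original max flow = 14.
After raising cap(sw->gate), augmenting paths through that edge carry 1 more unit.
New max flow = 15. Increase = 1.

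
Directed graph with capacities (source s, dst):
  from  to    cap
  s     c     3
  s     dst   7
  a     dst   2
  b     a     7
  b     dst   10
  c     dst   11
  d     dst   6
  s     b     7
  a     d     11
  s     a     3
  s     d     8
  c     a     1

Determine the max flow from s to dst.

25

Augment s->dst: bottleneck 7. Total 7.
Augment s->b->dst: bottleneck 7. Total 14.
Augment s->c->dst: bottleneck 3. Total 17.
Augment s->a->dst: bottleneck 2. Total 19.
Augment s->d->dst: bottleneck 6. Total 25.
No augmenting path remains in the residual graph.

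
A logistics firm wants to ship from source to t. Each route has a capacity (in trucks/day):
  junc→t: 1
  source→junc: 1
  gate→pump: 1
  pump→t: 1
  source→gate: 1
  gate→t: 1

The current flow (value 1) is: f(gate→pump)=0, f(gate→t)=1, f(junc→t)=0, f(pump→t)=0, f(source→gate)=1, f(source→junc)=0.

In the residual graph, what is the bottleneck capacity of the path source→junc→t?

1

Residual capacities along the path: source→junc: 1, junc→t: 1.
Minimum is 1.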